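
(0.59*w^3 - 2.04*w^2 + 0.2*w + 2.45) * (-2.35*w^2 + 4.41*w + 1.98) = -1.3865*w^5 + 7.3959*w^4 - 8.2982*w^3 - 8.9147*w^2 + 11.2005*w + 4.851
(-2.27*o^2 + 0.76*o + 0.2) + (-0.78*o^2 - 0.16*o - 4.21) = -3.05*o^2 + 0.6*o - 4.01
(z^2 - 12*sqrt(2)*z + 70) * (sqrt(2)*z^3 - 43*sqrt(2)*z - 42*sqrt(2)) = sqrt(2)*z^5 - 24*z^4 + 27*sqrt(2)*z^3 - 42*sqrt(2)*z^2 + 1032*z^2 - 3010*sqrt(2)*z + 1008*z - 2940*sqrt(2)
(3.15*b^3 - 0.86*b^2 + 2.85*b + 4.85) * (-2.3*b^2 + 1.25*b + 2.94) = -7.245*b^5 + 5.9155*b^4 + 1.631*b^3 - 10.1209*b^2 + 14.4415*b + 14.259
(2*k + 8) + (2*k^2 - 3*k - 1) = 2*k^2 - k + 7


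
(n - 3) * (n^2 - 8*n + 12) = n^3 - 11*n^2 + 36*n - 36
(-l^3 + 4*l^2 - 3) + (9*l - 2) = -l^3 + 4*l^2 + 9*l - 5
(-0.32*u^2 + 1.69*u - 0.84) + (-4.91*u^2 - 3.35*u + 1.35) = -5.23*u^2 - 1.66*u + 0.51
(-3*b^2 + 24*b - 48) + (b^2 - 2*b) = -2*b^2 + 22*b - 48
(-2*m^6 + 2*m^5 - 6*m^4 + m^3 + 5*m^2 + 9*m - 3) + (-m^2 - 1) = -2*m^6 + 2*m^5 - 6*m^4 + m^3 + 4*m^2 + 9*m - 4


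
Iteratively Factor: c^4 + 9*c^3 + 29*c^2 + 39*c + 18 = (c + 1)*(c^3 + 8*c^2 + 21*c + 18) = (c + 1)*(c + 2)*(c^2 + 6*c + 9) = (c + 1)*(c + 2)*(c + 3)*(c + 3)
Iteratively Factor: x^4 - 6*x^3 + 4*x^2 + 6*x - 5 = (x - 1)*(x^3 - 5*x^2 - x + 5) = (x - 1)*(x + 1)*(x^2 - 6*x + 5) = (x - 1)^2*(x + 1)*(x - 5)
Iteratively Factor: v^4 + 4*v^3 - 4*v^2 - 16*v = (v)*(v^3 + 4*v^2 - 4*v - 16) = v*(v - 2)*(v^2 + 6*v + 8) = v*(v - 2)*(v + 2)*(v + 4)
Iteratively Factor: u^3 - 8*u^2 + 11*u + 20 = (u + 1)*(u^2 - 9*u + 20) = (u - 4)*(u + 1)*(u - 5)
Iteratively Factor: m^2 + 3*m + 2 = (m + 2)*(m + 1)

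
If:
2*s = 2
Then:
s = 1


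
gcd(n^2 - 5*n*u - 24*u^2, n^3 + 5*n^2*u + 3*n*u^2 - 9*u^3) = n + 3*u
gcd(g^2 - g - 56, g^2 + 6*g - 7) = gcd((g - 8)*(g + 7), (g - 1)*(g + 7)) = g + 7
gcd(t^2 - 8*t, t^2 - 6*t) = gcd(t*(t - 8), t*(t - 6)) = t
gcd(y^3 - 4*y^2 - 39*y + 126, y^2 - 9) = y - 3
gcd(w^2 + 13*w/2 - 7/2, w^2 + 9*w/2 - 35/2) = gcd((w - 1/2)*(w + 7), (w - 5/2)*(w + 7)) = w + 7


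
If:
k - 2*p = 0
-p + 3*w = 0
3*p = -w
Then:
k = 0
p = 0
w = 0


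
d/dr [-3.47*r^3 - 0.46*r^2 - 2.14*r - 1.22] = -10.41*r^2 - 0.92*r - 2.14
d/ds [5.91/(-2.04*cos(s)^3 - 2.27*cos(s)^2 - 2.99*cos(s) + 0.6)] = (36.1692*sin(s)^2 - 26.8314*cos(s) - 53.8401)*sin(s)/(2.04*cos(s)^3 + 2.27*cos(s)^2 + 2.99*cos(s) - 0.6)^2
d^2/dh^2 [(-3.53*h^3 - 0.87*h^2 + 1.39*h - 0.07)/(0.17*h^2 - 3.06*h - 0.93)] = (-3.5527136788005e-15*h^4 - 68.048008*h^3 - 61.111464*h^2 - 16.781544*h - 10.749288)/(0.004913*h^6 - 0.265302*h^5 + 4.694805*h^4 - 25.7499*h^3 - 25.683345*h^2 - 7.939782*h - 0.804357)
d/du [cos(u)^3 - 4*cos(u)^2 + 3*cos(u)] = (-3*cos(u)^2 + 8*cos(u) - 3)*sin(u)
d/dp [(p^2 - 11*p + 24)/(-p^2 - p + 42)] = 6*(-2*p^2 + 22*p - 73)/(p^4 + 2*p^3 - 83*p^2 - 84*p + 1764)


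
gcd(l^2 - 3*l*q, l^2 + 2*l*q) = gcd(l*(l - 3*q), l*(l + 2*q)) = l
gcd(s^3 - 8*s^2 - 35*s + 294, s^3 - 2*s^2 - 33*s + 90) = s + 6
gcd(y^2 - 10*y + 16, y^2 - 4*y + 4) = y - 2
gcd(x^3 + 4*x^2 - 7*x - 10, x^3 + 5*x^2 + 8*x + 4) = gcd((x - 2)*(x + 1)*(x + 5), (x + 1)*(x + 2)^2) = x + 1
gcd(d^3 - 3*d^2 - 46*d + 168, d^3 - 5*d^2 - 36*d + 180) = d - 6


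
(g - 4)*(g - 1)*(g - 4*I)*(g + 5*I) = g^4 - 5*g^3 + I*g^3 + 24*g^2 - 5*I*g^2 - 100*g + 4*I*g + 80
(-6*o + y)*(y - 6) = -6*o*y + 36*o + y^2 - 6*y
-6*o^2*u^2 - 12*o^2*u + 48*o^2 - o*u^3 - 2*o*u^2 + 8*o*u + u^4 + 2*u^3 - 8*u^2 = (-3*o + u)*(2*o + u)*(u - 2)*(u + 4)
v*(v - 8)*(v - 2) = v^3 - 10*v^2 + 16*v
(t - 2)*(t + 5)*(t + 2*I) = t^3 + 3*t^2 + 2*I*t^2 - 10*t + 6*I*t - 20*I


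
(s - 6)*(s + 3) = s^2 - 3*s - 18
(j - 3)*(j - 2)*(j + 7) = j^3 + 2*j^2 - 29*j + 42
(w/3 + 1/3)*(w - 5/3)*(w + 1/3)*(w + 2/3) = w^4/3 + w^3/9 - 19*w^2/27 - 49*w/81 - 10/81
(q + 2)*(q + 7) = q^2 + 9*q + 14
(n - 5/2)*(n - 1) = n^2 - 7*n/2 + 5/2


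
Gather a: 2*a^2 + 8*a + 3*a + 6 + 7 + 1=2*a^2 + 11*a + 14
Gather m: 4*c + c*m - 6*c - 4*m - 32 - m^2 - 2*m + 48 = -2*c - m^2 + m*(c - 6) + 16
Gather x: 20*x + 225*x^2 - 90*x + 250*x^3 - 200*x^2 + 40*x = 250*x^3 + 25*x^2 - 30*x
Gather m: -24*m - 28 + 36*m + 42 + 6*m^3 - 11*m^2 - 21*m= 6*m^3 - 11*m^2 - 9*m + 14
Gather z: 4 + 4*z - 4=4*z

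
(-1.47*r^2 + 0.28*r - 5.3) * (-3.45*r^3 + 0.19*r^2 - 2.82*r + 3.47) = 5.0715*r^5 - 1.2453*r^4 + 22.4836*r^3 - 6.8975*r^2 + 15.9176*r - 18.391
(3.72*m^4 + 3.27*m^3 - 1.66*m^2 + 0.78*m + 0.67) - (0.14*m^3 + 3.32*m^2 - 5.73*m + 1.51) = 3.72*m^4 + 3.13*m^3 - 4.98*m^2 + 6.51*m - 0.84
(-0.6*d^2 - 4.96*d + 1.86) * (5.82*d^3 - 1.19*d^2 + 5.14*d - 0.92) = -3.492*d^5 - 28.1532*d^4 + 13.6436*d^3 - 27.1558*d^2 + 14.1236*d - 1.7112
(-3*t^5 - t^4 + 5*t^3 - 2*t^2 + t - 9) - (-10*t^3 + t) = -3*t^5 - t^4 + 15*t^3 - 2*t^2 - 9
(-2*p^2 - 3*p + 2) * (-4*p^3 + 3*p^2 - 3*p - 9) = 8*p^5 + 6*p^4 - 11*p^3 + 33*p^2 + 21*p - 18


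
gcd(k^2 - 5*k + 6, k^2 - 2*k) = k - 2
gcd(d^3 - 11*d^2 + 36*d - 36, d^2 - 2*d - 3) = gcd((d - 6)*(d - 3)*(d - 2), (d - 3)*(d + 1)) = d - 3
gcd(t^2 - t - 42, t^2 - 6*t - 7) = t - 7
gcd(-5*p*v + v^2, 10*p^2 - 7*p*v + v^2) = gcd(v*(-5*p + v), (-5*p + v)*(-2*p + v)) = 5*p - v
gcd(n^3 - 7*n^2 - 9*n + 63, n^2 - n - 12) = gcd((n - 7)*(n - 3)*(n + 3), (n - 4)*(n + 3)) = n + 3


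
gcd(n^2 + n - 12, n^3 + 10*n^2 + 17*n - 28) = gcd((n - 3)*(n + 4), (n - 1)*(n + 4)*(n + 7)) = n + 4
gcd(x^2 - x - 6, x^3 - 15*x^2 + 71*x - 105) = x - 3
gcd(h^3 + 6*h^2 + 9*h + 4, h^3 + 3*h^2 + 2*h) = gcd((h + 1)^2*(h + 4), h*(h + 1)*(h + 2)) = h + 1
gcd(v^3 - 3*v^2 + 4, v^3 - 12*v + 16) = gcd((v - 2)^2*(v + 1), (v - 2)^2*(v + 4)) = v^2 - 4*v + 4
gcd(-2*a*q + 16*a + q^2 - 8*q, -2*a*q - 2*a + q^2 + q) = -2*a + q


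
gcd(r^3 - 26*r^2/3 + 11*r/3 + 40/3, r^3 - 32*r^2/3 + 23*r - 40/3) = r^2 - 29*r/3 + 40/3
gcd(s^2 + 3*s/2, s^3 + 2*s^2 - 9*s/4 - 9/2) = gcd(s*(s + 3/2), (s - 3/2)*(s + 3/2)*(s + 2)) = s + 3/2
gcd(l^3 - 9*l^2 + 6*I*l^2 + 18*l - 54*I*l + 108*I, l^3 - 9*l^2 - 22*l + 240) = l - 6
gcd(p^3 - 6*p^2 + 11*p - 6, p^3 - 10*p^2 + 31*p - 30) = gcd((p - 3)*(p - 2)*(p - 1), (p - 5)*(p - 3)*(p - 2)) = p^2 - 5*p + 6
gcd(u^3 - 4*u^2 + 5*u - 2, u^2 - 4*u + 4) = u - 2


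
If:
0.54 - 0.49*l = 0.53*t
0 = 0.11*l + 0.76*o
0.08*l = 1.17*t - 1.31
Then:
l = -0.10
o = 0.01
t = 1.11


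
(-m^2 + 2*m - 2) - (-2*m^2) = m^2 + 2*m - 2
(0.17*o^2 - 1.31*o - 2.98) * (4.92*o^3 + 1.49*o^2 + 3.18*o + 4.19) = 0.8364*o^5 - 6.1919*o^4 - 16.0729*o^3 - 7.8937*o^2 - 14.9653*o - 12.4862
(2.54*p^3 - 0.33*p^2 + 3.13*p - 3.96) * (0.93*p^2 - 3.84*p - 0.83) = 2.3622*p^5 - 10.0605*p^4 + 2.0699*p^3 - 15.4281*p^2 + 12.6085*p + 3.2868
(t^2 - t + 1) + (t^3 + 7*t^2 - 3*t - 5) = t^3 + 8*t^2 - 4*t - 4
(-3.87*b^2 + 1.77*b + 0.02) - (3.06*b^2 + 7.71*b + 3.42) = -6.93*b^2 - 5.94*b - 3.4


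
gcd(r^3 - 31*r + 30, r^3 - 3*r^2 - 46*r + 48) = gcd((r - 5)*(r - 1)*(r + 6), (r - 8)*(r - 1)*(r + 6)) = r^2 + 5*r - 6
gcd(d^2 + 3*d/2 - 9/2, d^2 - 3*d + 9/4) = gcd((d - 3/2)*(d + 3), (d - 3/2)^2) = d - 3/2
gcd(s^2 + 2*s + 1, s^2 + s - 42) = 1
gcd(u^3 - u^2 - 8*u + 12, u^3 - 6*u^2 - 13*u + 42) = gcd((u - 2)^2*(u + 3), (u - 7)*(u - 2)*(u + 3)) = u^2 + u - 6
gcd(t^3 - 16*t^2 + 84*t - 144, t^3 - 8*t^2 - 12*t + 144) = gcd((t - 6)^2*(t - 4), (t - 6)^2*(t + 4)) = t^2 - 12*t + 36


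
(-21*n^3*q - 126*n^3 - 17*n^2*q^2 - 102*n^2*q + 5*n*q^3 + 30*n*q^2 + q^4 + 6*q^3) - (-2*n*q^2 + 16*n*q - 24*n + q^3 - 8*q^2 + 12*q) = -21*n^3*q - 126*n^3 - 17*n^2*q^2 - 102*n^2*q + 5*n*q^3 + 32*n*q^2 - 16*n*q + 24*n + q^4 + 5*q^3 + 8*q^2 - 12*q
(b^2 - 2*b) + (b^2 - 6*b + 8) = 2*b^2 - 8*b + 8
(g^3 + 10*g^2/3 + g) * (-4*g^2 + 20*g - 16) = -4*g^5 + 20*g^4/3 + 140*g^3/3 - 100*g^2/3 - 16*g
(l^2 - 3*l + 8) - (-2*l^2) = 3*l^2 - 3*l + 8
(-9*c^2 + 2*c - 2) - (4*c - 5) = -9*c^2 - 2*c + 3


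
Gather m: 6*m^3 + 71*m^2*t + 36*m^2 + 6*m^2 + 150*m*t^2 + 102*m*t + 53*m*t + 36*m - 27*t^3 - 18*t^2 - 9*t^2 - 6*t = 6*m^3 + m^2*(71*t + 42) + m*(150*t^2 + 155*t + 36) - 27*t^3 - 27*t^2 - 6*t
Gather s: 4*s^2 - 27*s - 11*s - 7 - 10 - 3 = 4*s^2 - 38*s - 20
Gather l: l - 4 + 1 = l - 3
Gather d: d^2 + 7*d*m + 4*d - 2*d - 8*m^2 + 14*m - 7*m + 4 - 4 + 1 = d^2 + d*(7*m + 2) - 8*m^2 + 7*m + 1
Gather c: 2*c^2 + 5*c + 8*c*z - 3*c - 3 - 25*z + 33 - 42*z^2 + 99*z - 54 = 2*c^2 + c*(8*z + 2) - 42*z^2 + 74*z - 24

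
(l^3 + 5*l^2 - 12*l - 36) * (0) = 0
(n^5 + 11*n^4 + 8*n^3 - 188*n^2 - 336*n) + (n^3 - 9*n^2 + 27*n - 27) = n^5 + 11*n^4 + 9*n^3 - 197*n^2 - 309*n - 27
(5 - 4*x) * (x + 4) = -4*x^2 - 11*x + 20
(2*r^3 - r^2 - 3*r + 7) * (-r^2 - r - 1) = -2*r^5 - r^4 + 2*r^3 - 3*r^2 - 4*r - 7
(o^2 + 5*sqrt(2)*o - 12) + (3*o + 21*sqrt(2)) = o^2 + 3*o + 5*sqrt(2)*o - 12 + 21*sqrt(2)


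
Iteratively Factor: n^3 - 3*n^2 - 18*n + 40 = (n + 4)*(n^2 - 7*n + 10) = (n - 5)*(n + 4)*(n - 2)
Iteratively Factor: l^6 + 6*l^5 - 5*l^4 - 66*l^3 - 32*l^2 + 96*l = (l - 1)*(l^5 + 7*l^4 + 2*l^3 - 64*l^2 - 96*l) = l*(l - 1)*(l^4 + 7*l^3 + 2*l^2 - 64*l - 96) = l*(l - 1)*(l + 4)*(l^3 + 3*l^2 - 10*l - 24) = l*(l - 1)*(l + 4)^2*(l^2 - l - 6) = l*(l - 1)*(l + 2)*(l + 4)^2*(l - 3)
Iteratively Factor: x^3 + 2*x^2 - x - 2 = (x + 2)*(x^2 - 1) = (x - 1)*(x + 2)*(x + 1)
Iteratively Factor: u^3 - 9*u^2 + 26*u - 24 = (u - 2)*(u^2 - 7*u + 12) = (u - 3)*(u - 2)*(u - 4)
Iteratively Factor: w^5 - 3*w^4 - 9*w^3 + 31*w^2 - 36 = (w - 2)*(w^4 - w^3 - 11*w^2 + 9*w + 18) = (w - 2)^2*(w^3 + w^2 - 9*w - 9) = (w - 3)*(w - 2)^2*(w^2 + 4*w + 3) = (w - 3)*(w - 2)^2*(w + 3)*(w + 1)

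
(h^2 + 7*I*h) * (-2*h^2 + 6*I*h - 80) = -2*h^4 - 8*I*h^3 - 122*h^2 - 560*I*h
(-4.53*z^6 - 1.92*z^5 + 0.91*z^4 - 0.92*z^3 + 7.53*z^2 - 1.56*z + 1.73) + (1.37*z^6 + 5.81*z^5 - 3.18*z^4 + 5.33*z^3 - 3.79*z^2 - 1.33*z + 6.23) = -3.16*z^6 + 3.89*z^5 - 2.27*z^4 + 4.41*z^3 + 3.74*z^2 - 2.89*z + 7.96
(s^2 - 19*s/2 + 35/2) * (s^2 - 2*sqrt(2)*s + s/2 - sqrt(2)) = s^4 - 9*s^3 - 2*sqrt(2)*s^3 + 51*s^2/4 + 18*sqrt(2)*s^2 - 51*sqrt(2)*s/2 + 35*s/4 - 35*sqrt(2)/2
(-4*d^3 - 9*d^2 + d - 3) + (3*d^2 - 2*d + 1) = -4*d^3 - 6*d^2 - d - 2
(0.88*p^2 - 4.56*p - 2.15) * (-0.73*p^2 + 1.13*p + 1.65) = -0.6424*p^4 + 4.3232*p^3 - 2.1313*p^2 - 9.9535*p - 3.5475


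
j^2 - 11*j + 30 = (j - 6)*(j - 5)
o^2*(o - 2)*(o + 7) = o^4 + 5*o^3 - 14*o^2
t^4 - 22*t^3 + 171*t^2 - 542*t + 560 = (t - 8)*(t - 7)*(t - 5)*(t - 2)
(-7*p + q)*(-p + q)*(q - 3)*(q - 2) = 7*p^2*q^2 - 35*p^2*q + 42*p^2 - 8*p*q^3 + 40*p*q^2 - 48*p*q + q^4 - 5*q^3 + 6*q^2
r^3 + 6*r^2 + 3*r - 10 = (r - 1)*(r + 2)*(r + 5)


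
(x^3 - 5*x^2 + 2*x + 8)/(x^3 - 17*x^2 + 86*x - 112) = (x^2 - 3*x - 4)/(x^2 - 15*x + 56)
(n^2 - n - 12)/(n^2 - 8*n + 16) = (n + 3)/(n - 4)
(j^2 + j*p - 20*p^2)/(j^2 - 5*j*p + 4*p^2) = (-j - 5*p)/(-j + p)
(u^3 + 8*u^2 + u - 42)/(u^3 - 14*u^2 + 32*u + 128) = (u^3 + 8*u^2 + u - 42)/(u^3 - 14*u^2 + 32*u + 128)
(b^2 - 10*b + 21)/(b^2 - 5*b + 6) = (b - 7)/(b - 2)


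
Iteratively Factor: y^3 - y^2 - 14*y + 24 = (y - 3)*(y^2 + 2*y - 8) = (y - 3)*(y - 2)*(y + 4)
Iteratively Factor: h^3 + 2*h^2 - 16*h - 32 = (h + 2)*(h^2 - 16) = (h + 2)*(h + 4)*(h - 4)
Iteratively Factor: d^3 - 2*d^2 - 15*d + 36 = (d + 4)*(d^2 - 6*d + 9) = (d - 3)*(d + 4)*(d - 3)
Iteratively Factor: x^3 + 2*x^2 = (x)*(x^2 + 2*x) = x^2*(x + 2)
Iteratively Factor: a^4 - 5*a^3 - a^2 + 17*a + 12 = (a - 3)*(a^3 - 2*a^2 - 7*a - 4) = (a - 3)*(a + 1)*(a^2 - 3*a - 4) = (a - 3)*(a + 1)^2*(a - 4)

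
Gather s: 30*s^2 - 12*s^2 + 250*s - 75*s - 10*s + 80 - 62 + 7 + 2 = 18*s^2 + 165*s + 27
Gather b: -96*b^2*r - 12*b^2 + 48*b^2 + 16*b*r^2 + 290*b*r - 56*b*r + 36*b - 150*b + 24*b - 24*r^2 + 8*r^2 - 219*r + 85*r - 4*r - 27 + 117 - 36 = b^2*(36 - 96*r) + b*(16*r^2 + 234*r - 90) - 16*r^2 - 138*r + 54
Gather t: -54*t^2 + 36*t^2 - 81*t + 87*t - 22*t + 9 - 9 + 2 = -18*t^2 - 16*t + 2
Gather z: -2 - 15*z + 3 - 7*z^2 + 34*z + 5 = -7*z^2 + 19*z + 6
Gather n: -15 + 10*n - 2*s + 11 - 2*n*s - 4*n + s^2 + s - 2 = n*(6 - 2*s) + s^2 - s - 6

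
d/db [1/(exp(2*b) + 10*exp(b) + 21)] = 2*(-exp(b) - 5)*exp(b)/(exp(2*b) + 10*exp(b) + 21)^2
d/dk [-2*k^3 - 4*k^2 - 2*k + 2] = -6*k^2 - 8*k - 2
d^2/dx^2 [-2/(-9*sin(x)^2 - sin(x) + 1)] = 2*(-324*sin(x)^4 - 27*sin(x)^3 + 449*sin(x)^2 + 53*sin(x) + 20)/(9*sin(x)^2 + sin(x) - 1)^3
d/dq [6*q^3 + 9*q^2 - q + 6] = 18*q^2 + 18*q - 1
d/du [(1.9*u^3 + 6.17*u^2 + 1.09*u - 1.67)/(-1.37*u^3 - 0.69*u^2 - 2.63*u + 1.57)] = (8.88178419700125e-16*u^5 + 7.1419*u^4 - 7.0074*u^3 - 13.3897*u^2 + 17.0692*u - 2.6808)/(1.8769*u^6 + 1.8906*u^5 + 7.6823*u^4 - 0.672400000000001*u^3 + 4.7503*u^2 - 8.2582*u + 2.4649)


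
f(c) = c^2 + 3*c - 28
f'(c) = 2*c + 3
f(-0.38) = -29.00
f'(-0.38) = 2.24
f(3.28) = -7.40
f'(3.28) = 9.56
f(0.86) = -24.68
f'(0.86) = 4.72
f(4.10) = 1.11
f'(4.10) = 11.20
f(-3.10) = -27.69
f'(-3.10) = -3.20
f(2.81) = -11.67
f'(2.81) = 8.62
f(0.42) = -26.56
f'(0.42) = 3.84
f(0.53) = -26.13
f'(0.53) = 4.06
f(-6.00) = -10.00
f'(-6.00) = -9.00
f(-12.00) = 80.00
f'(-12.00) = -21.00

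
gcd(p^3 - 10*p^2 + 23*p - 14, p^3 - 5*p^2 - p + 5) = p - 1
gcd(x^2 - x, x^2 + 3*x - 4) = x - 1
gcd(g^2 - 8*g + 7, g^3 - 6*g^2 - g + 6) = g - 1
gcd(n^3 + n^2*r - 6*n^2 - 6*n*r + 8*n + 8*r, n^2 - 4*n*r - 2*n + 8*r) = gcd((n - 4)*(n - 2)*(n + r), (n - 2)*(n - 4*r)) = n - 2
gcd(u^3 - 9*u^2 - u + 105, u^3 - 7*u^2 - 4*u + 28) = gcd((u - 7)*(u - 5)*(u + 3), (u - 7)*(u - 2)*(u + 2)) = u - 7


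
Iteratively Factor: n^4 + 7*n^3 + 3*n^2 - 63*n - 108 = (n + 3)*(n^3 + 4*n^2 - 9*n - 36) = (n + 3)*(n + 4)*(n^2 - 9) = (n + 3)^2*(n + 4)*(n - 3)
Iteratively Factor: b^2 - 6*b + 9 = (b - 3)*(b - 3)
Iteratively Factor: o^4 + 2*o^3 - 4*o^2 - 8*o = (o)*(o^3 + 2*o^2 - 4*o - 8) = o*(o + 2)*(o^2 - 4) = o*(o - 2)*(o + 2)*(o + 2)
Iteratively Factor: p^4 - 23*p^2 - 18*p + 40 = (p + 2)*(p^3 - 2*p^2 - 19*p + 20) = (p - 5)*(p + 2)*(p^2 + 3*p - 4) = (p - 5)*(p + 2)*(p + 4)*(p - 1)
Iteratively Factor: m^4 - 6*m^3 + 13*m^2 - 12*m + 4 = (m - 2)*(m^3 - 4*m^2 + 5*m - 2) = (m - 2)^2*(m^2 - 2*m + 1) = (m - 2)^2*(m - 1)*(m - 1)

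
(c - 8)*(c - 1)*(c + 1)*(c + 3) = c^4 - 5*c^3 - 25*c^2 + 5*c + 24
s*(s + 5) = s^2 + 5*s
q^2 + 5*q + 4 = (q + 1)*(q + 4)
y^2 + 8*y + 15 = (y + 3)*(y + 5)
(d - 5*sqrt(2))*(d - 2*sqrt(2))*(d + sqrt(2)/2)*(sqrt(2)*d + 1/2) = sqrt(2)*d^4 - 25*d^3/2 + 39*sqrt(2)*d^2/4 + 53*d/2 + 5*sqrt(2)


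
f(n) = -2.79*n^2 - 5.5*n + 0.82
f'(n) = -5.58*n - 5.5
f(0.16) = -0.13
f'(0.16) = -6.39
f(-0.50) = 2.87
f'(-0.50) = -2.71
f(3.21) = -45.58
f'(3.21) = -23.41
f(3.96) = -64.71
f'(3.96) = -27.60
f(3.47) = -51.86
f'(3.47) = -24.86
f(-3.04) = -8.24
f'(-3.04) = 11.46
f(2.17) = -24.25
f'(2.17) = -17.61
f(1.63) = -15.56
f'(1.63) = -14.60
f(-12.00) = -334.94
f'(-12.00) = 61.46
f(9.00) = -274.67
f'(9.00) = -55.72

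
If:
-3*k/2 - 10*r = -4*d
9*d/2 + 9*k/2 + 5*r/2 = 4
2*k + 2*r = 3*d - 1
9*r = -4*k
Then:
No Solution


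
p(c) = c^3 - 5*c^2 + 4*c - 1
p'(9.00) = 157.00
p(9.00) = 359.00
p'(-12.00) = 556.00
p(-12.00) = -2497.00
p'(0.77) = -1.92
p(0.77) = -0.43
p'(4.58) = 21.13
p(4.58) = 8.51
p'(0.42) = 0.33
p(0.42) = -0.13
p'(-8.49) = 305.14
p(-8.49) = -1007.32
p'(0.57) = -0.73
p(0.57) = -0.16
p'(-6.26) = 184.16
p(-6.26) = -467.29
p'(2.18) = -3.54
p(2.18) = -5.68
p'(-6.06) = 174.77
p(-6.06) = -431.40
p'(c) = 3*c^2 - 10*c + 4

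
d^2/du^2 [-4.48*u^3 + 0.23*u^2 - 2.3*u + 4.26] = 0.46 - 26.88*u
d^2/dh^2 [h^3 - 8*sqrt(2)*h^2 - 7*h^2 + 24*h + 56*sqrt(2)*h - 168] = 6*h - 16*sqrt(2) - 14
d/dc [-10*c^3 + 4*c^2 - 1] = 2*c*(4 - 15*c)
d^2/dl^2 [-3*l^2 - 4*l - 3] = -6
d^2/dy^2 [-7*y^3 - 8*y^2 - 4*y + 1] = -42*y - 16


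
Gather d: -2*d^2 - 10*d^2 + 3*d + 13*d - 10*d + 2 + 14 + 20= -12*d^2 + 6*d + 36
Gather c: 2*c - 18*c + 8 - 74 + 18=-16*c - 48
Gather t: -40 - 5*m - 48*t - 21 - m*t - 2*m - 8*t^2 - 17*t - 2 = -7*m - 8*t^2 + t*(-m - 65) - 63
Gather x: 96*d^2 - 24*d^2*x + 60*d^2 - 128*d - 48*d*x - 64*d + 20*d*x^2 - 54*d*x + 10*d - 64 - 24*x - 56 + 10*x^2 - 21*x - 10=156*d^2 - 182*d + x^2*(20*d + 10) + x*(-24*d^2 - 102*d - 45) - 130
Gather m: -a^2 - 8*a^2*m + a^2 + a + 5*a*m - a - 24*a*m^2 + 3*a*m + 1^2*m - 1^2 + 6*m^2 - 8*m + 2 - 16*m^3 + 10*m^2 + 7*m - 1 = -16*m^3 + m^2*(16 - 24*a) + m*(-8*a^2 + 8*a)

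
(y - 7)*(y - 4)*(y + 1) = y^3 - 10*y^2 + 17*y + 28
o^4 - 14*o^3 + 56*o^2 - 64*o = o*(o - 8)*(o - 4)*(o - 2)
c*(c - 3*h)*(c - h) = c^3 - 4*c^2*h + 3*c*h^2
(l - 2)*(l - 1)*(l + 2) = l^3 - l^2 - 4*l + 4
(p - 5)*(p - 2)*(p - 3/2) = p^3 - 17*p^2/2 + 41*p/2 - 15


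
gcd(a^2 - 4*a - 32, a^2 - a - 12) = 1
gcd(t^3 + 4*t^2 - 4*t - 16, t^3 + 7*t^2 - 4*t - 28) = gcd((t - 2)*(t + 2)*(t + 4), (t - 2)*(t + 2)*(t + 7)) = t^2 - 4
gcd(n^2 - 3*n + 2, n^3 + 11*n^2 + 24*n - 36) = n - 1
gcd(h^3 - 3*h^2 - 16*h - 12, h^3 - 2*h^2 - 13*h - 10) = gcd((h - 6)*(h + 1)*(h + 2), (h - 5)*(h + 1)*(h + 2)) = h^2 + 3*h + 2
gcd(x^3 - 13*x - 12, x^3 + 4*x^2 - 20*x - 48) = x - 4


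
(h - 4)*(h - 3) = h^2 - 7*h + 12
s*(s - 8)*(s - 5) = s^3 - 13*s^2 + 40*s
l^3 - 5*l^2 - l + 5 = (l - 5)*(l - 1)*(l + 1)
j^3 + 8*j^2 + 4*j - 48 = (j - 2)*(j + 4)*(j + 6)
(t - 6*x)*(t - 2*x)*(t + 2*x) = t^3 - 6*t^2*x - 4*t*x^2 + 24*x^3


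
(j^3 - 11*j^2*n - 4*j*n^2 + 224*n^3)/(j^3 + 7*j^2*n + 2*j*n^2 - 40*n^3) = (j^2 - 15*j*n + 56*n^2)/(j^2 + 3*j*n - 10*n^2)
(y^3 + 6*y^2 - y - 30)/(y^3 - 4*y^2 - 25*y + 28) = (y^3 + 6*y^2 - y - 30)/(y^3 - 4*y^2 - 25*y + 28)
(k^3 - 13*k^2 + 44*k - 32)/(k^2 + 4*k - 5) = (k^2 - 12*k + 32)/(k + 5)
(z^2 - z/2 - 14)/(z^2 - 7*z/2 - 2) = (2*z + 7)/(2*z + 1)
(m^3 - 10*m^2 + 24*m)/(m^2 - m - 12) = m*(m - 6)/(m + 3)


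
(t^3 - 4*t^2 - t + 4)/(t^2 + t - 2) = (t^2 - 3*t - 4)/(t + 2)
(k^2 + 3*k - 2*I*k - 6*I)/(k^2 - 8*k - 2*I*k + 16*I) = (k + 3)/(k - 8)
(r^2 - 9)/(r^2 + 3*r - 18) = (r + 3)/(r + 6)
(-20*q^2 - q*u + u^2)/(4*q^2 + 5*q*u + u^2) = (-5*q + u)/(q + u)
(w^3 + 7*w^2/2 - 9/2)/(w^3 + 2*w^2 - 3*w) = (w + 3/2)/w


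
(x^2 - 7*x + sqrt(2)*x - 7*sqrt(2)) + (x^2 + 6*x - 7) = 2*x^2 - x + sqrt(2)*x - 7*sqrt(2) - 7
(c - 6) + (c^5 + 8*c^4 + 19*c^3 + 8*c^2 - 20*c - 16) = c^5 + 8*c^4 + 19*c^3 + 8*c^2 - 19*c - 22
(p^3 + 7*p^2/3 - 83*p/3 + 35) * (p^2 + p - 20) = p^5 + 10*p^4/3 - 136*p^3/3 - 118*p^2/3 + 1765*p/3 - 700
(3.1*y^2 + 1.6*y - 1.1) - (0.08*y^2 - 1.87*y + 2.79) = 3.02*y^2 + 3.47*y - 3.89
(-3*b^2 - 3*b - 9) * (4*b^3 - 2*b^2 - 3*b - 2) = -12*b^5 - 6*b^4 - 21*b^3 + 33*b^2 + 33*b + 18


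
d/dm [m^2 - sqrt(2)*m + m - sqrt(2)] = 2*m - sqrt(2) + 1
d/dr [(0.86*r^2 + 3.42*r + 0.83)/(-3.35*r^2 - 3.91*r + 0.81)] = (8.0944*r^2 + 6.9542*r + 6.0155)/(11.2225*r^4 + 26.197*r^3 + 9.8611*r^2 - 6.3342*r + 0.6561)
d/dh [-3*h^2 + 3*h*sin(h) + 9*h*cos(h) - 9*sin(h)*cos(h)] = -9*h*sin(h) + 3*h*cos(h) - 6*h + 3*sin(h) + 9*cos(h) - 9*cos(2*h)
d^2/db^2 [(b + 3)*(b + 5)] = 2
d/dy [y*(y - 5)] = 2*y - 5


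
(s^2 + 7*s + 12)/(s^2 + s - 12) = (s + 3)/(s - 3)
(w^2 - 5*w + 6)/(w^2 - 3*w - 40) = (-w^2 + 5*w - 6)/(-w^2 + 3*w + 40)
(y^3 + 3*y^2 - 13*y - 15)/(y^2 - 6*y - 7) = (y^2 + 2*y - 15)/(y - 7)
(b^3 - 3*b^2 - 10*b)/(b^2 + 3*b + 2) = b*(b - 5)/(b + 1)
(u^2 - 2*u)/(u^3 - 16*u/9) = 9*(u - 2)/(9*u^2 - 16)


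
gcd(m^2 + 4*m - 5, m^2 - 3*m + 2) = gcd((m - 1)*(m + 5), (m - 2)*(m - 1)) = m - 1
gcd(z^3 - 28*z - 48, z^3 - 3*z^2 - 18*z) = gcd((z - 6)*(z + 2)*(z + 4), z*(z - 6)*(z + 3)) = z - 6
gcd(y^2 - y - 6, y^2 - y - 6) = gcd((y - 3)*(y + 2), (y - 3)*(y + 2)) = y^2 - y - 6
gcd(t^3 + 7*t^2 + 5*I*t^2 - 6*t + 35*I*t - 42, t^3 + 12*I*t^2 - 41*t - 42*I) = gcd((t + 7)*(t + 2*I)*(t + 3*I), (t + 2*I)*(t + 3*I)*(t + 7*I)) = t^2 + 5*I*t - 6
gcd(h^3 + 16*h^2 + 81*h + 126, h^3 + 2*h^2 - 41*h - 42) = h + 7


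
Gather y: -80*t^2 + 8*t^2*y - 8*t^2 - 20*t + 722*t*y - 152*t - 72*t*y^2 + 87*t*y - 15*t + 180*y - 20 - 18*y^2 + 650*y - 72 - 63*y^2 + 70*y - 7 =-88*t^2 - 187*t + y^2*(-72*t - 81) + y*(8*t^2 + 809*t + 900) - 99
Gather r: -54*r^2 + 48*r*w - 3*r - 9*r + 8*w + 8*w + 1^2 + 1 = -54*r^2 + r*(48*w - 12) + 16*w + 2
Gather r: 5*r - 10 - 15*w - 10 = 5*r - 15*w - 20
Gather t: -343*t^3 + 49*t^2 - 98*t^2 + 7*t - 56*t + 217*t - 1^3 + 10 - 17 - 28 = -343*t^3 - 49*t^2 + 168*t - 36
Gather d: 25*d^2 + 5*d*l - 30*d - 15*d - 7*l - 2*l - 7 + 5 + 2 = 25*d^2 + d*(5*l - 45) - 9*l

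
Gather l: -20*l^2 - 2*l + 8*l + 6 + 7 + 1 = -20*l^2 + 6*l + 14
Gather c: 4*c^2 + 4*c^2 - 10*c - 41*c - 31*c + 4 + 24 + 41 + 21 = 8*c^2 - 82*c + 90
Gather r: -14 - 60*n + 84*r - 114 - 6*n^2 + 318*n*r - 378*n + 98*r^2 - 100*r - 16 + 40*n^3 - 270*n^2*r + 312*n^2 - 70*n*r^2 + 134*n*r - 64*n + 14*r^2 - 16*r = 40*n^3 + 306*n^2 - 502*n + r^2*(112 - 70*n) + r*(-270*n^2 + 452*n - 32) - 144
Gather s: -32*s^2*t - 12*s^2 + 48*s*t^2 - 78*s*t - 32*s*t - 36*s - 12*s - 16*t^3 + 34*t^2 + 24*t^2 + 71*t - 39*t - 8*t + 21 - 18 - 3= s^2*(-32*t - 12) + s*(48*t^2 - 110*t - 48) - 16*t^3 + 58*t^2 + 24*t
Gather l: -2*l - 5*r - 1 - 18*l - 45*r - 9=-20*l - 50*r - 10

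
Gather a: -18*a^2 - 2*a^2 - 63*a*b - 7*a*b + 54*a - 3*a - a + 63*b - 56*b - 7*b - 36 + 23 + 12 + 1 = -20*a^2 + a*(50 - 70*b)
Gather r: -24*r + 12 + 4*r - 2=10 - 20*r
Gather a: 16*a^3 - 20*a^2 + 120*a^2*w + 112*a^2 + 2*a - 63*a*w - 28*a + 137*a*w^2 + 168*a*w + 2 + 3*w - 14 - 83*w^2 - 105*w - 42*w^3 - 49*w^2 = 16*a^3 + a^2*(120*w + 92) + a*(137*w^2 + 105*w - 26) - 42*w^3 - 132*w^2 - 102*w - 12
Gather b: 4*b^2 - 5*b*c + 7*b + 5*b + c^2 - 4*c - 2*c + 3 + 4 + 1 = 4*b^2 + b*(12 - 5*c) + c^2 - 6*c + 8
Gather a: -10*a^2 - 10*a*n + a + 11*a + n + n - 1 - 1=-10*a^2 + a*(12 - 10*n) + 2*n - 2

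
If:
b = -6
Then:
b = -6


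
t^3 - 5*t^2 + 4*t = t*(t - 4)*(t - 1)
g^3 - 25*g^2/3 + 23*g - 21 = (g - 3)^2*(g - 7/3)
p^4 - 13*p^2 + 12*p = p*(p - 3)*(p - 1)*(p + 4)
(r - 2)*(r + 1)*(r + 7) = r^3 + 6*r^2 - 9*r - 14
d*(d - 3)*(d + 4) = d^3 + d^2 - 12*d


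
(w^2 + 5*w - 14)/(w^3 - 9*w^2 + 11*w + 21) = (w^2 + 5*w - 14)/(w^3 - 9*w^2 + 11*w + 21)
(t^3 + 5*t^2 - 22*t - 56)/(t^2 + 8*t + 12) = (t^2 + 3*t - 28)/(t + 6)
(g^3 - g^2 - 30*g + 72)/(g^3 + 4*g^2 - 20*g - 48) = (g - 3)/(g + 2)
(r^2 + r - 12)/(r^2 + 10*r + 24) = (r - 3)/(r + 6)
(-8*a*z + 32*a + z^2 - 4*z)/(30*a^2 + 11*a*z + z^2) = (-8*a*z + 32*a + z^2 - 4*z)/(30*a^2 + 11*a*z + z^2)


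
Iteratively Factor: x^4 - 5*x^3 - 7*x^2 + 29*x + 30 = (x - 5)*(x^3 - 7*x - 6) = (x - 5)*(x + 2)*(x^2 - 2*x - 3) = (x - 5)*(x + 1)*(x + 2)*(x - 3)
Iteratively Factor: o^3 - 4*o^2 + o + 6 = (o + 1)*(o^2 - 5*o + 6) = (o - 2)*(o + 1)*(o - 3)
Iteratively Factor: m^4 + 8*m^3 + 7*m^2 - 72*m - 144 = (m + 3)*(m^3 + 5*m^2 - 8*m - 48) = (m - 3)*(m + 3)*(m^2 + 8*m + 16) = (m - 3)*(m + 3)*(m + 4)*(m + 4)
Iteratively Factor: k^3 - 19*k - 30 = (k + 3)*(k^2 - 3*k - 10) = (k - 5)*(k + 3)*(k + 2)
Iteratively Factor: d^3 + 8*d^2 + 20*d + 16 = (d + 2)*(d^2 + 6*d + 8) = (d + 2)^2*(d + 4)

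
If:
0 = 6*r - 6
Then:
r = 1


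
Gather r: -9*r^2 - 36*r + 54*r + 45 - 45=-9*r^2 + 18*r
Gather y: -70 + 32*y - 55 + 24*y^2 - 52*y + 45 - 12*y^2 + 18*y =12*y^2 - 2*y - 80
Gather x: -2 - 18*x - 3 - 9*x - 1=-27*x - 6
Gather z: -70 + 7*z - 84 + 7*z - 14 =14*z - 168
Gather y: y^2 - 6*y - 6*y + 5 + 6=y^2 - 12*y + 11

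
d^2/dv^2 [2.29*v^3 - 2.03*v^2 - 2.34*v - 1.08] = 13.74*v - 4.06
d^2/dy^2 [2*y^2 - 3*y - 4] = 4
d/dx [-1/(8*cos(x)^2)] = -sin(x)/(4*cos(x)^3)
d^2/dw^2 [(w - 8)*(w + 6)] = 2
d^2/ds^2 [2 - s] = 0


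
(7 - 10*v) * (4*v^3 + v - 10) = -40*v^4 + 28*v^3 - 10*v^2 + 107*v - 70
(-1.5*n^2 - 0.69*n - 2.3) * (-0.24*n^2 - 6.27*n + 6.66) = 0.36*n^4 + 9.5706*n^3 - 5.1117*n^2 + 9.8256*n - 15.318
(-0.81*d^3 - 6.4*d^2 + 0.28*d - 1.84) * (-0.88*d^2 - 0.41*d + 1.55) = 0.7128*d^5 + 5.9641*d^4 + 1.1221*d^3 - 8.4156*d^2 + 1.1884*d - 2.852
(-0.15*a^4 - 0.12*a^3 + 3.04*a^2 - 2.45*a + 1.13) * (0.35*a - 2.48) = -0.0525*a^5 + 0.33*a^4 + 1.3616*a^3 - 8.3967*a^2 + 6.4715*a - 2.8024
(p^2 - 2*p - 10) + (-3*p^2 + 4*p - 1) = -2*p^2 + 2*p - 11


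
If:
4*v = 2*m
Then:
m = 2*v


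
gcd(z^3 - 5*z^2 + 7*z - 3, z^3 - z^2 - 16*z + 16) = z - 1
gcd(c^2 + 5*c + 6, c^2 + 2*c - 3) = c + 3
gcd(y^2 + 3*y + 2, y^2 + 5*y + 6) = y + 2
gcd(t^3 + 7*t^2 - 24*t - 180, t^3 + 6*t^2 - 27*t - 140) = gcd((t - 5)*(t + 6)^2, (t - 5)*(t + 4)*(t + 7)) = t - 5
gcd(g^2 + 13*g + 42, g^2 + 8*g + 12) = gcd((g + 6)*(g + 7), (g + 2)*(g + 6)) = g + 6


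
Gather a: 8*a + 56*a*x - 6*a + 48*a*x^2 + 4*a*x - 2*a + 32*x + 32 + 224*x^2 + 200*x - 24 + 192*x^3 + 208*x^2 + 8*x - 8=a*(48*x^2 + 60*x) + 192*x^3 + 432*x^2 + 240*x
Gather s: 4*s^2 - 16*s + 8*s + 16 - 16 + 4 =4*s^2 - 8*s + 4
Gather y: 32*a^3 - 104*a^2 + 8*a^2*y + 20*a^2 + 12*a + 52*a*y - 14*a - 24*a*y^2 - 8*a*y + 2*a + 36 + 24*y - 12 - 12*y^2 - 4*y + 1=32*a^3 - 84*a^2 + y^2*(-24*a - 12) + y*(8*a^2 + 44*a + 20) + 25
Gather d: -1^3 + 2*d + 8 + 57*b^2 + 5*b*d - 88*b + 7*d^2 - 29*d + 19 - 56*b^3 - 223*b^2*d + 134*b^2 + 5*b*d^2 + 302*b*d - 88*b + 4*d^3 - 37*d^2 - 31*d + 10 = -56*b^3 + 191*b^2 - 176*b + 4*d^3 + d^2*(5*b - 30) + d*(-223*b^2 + 307*b - 58) + 36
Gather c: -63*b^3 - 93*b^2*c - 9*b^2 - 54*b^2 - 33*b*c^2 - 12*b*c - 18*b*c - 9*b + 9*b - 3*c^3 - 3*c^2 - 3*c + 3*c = -63*b^3 - 63*b^2 - 3*c^3 + c^2*(-33*b - 3) + c*(-93*b^2 - 30*b)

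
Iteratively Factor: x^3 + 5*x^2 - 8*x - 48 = (x + 4)*(x^2 + x - 12) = (x + 4)^2*(x - 3)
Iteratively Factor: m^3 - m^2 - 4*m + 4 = (m - 1)*(m^2 - 4) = (m - 2)*(m - 1)*(m + 2)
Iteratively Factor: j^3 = (j)*(j^2) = j^2*(j)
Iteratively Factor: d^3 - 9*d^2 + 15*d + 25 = (d - 5)*(d^2 - 4*d - 5) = (d - 5)^2*(d + 1)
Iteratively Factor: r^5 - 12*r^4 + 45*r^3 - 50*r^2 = (r - 5)*(r^4 - 7*r^3 + 10*r^2) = (r - 5)^2*(r^3 - 2*r^2) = r*(r - 5)^2*(r^2 - 2*r) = r^2*(r - 5)^2*(r - 2)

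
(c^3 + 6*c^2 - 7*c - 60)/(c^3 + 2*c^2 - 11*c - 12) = (c + 5)/(c + 1)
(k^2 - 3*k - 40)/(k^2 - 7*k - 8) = (k + 5)/(k + 1)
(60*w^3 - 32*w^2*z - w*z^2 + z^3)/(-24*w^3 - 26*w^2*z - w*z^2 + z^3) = (-60*w^3 + 32*w^2*z + w*z^2 - z^3)/(24*w^3 + 26*w^2*z + w*z^2 - z^3)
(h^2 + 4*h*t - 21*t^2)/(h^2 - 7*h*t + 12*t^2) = (-h - 7*t)/(-h + 4*t)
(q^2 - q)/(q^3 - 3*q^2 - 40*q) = (1 - q)/(-q^2 + 3*q + 40)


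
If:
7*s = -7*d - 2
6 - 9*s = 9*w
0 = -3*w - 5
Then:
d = -55/21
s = 7/3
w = -5/3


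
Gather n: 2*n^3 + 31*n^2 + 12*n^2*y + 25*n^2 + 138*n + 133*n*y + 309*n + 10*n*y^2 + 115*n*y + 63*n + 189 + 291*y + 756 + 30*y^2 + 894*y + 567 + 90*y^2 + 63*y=2*n^3 + n^2*(12*y + 56) + n*(10*y^2 + 248*y + 510) + 120*y^2 + 1248*y + 1512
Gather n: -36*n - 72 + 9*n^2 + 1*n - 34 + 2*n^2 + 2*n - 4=11*n^2 - 33*n - 110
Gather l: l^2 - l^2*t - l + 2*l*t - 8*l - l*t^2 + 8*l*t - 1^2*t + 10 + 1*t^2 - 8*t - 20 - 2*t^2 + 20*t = l^2*(1 - t) + l*(-t^2 + 10*t - 9) - t^2 + 11*t - 10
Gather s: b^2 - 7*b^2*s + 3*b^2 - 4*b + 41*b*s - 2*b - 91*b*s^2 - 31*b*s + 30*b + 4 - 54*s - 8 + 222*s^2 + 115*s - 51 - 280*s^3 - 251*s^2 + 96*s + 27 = 4*b^2 + 24*b - 280*s^3 + s^2*(-91*b - 29) + s*(-7*b^2 + 10*b + 157) - 28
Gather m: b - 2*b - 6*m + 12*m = -b + 6*m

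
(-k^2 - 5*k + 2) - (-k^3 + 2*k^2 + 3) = k^3 - 3*k^2 - 5*k - 1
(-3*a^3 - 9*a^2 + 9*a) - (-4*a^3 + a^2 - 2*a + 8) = a^3 - 10*a^2 + 11*a - 8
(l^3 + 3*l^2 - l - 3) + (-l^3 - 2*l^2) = l^2 - l - 3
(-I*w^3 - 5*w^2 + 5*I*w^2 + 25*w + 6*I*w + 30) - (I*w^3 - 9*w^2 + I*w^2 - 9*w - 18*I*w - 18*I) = -2*I*w^3 + 4*w^2 + 4*I*w^2 + 34*w + 24*I*w + 30 + 18*I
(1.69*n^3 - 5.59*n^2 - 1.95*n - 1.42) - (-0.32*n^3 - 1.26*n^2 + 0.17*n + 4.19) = 2.01*n^3 - 4.33*n^2 - 2.12*n - 5.61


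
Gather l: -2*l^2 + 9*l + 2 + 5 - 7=-2*l^2 + 9*l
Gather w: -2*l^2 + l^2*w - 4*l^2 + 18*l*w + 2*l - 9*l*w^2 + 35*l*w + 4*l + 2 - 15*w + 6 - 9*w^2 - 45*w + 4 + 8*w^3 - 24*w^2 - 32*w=-6*l^2 + 6*l + 8*w^3 + w^2*(-9*l - 33) + w*(l^2 + 53*l - 92) + 12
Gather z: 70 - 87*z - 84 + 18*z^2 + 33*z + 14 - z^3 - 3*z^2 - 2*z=-z^3 + 15*z^2 - 56*z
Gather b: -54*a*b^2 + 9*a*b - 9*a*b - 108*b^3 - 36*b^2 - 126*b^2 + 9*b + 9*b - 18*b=-108*b^3 + b^2*(-54*a - 162)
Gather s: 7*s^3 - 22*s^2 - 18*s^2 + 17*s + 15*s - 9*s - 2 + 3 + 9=7*s^3 - 40*s^2 + 23*s + 10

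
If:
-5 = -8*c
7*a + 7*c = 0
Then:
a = -5/8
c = 5/8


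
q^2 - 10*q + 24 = (q - 6)*(q - 4)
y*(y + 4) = y^2 + 4*y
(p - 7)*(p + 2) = p^2 - 5*p - 14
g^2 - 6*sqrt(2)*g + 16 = (g - 4*sqrt(2))*(g - 2*sqrt(2))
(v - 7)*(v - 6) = v^2 - 13*v + 42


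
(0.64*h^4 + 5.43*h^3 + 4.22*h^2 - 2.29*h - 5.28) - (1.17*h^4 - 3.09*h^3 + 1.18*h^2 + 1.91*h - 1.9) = -0.53*h^4 + 8.52*h^3 + 3.04*h^2 - 4.2*h - 3.38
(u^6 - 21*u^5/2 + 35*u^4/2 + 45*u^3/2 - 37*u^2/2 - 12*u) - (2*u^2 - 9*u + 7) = u^6 - 21*u^5/2 + 35*u^4/2 + 45*u^3/2 - 41*u^2/2 - 3*u - 7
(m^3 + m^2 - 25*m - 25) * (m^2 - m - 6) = m^5 - 32*m^3 - 6*m^2 + 175*m + 150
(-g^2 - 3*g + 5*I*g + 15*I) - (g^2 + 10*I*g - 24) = -2*g^2 - 3*g - 5*I*g + 24 + 15*I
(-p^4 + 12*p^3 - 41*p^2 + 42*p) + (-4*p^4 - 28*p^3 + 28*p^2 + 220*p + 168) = -5*p^4 - 16*p^3 - 13*p^2 + 262*p + 168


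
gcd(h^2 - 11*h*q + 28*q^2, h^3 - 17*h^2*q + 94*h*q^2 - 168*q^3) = h^2 - 11*h*q + 28*q^2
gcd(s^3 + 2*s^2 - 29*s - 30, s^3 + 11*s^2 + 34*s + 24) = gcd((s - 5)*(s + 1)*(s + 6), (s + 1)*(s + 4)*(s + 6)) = s^2 + 7*s + 6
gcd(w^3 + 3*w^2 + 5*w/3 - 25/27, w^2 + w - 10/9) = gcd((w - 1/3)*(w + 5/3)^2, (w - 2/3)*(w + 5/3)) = w + 5/3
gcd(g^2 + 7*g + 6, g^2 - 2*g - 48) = g + 6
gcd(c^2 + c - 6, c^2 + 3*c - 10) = c - 2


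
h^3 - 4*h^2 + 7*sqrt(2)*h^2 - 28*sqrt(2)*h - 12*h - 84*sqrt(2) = (h - 6)*(h + 2)*(h + 7*sqrt(2))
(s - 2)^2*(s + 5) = s^3 + s^2 - 16*s + 20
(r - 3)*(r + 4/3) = r^2 - 5*r/3 - 4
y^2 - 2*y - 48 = (y - 8)*(y + 6)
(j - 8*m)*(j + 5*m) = j^2 - 3*j*m - 40*m^2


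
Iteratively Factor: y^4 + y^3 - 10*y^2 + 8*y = (y)*(y^3 + y^2 - 10*y + 8) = y*(y + 4)*(y^2 - 3*y + 2) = y*(y - 2)*(y + 4)*(y - 1)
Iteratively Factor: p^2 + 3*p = (p + 3)*(p)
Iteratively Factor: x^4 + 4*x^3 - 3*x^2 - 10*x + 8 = (x - 1)*(x^3 + 5*x^2 + 2*x - 8) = (x - 1)*(x + 4)*(x^2 + x - 2) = (x - 1)*(x + 2)*(x + 4)*(x - 1)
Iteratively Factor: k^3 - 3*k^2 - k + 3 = (k - 1)*(k^2 - 2*k - 3) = (k - 1)*(k + 1)*(k - 3)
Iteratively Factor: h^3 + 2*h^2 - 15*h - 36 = (h + 3)*(h^2 - h - 12) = (h - 4)*(h + 3)*(h + 3)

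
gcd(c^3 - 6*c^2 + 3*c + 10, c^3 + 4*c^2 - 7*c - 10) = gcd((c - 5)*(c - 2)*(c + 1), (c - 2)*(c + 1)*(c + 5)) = c^2 - c - 2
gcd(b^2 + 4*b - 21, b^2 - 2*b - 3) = b - 3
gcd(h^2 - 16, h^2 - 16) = h^2 - 16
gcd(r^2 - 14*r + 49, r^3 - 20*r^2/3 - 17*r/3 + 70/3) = r - 7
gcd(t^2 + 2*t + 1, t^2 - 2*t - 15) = 1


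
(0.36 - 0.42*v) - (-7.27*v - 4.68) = 6.85*v + 5.04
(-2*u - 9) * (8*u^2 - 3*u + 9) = -16*u^3 - 66*u^2 + 9*u - 81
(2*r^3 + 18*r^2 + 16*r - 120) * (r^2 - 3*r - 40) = 2*r^5 + 12*r^4 - 118*r^3 - 888*r^2 - 280*r + 4800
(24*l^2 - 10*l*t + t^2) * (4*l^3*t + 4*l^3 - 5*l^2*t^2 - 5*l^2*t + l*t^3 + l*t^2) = 96*l^5*t + 96*l^5 - 160*l^4*t^2 - 160*l^4*t + 78*l^3*t^3 + 78*l^3*t^2 - 15*l^2*t^4 - 15*l^2*t^3 + l*t^5 + l*t^4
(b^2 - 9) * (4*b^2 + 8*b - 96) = 4*b^4 + 8*b^3 - 132*b^2 - 72*b + 864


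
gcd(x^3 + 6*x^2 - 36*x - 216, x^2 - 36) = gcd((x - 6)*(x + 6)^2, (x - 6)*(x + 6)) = x^2 - 36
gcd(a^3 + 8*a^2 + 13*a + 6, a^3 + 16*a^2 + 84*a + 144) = a + 6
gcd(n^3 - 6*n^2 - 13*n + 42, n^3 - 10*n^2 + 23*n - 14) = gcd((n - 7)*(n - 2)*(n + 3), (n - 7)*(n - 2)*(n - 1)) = n^2 - 9*n + 14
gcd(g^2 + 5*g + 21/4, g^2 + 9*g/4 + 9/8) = g + 3/2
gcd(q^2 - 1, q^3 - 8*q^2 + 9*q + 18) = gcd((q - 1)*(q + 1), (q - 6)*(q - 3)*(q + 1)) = q + 1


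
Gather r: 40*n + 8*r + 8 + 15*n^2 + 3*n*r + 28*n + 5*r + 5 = 15*n^2 + 68*n + r*(3*n + 13) + 13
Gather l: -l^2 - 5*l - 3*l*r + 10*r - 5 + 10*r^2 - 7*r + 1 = -l^2 + l*(-3*r - 5) + 10*r^2 + 3*r - 4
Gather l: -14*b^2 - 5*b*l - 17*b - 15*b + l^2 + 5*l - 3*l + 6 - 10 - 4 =-14*b^2 - 32*b + l^2 + l*(2 - 5*b) - 8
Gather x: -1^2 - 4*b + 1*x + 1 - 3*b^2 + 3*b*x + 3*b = -3*b^2 - b + x*(3*b + 1)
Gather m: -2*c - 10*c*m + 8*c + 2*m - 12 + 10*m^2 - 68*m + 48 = 6*c + 10*m^2 + m*(-10*c - 66) + 36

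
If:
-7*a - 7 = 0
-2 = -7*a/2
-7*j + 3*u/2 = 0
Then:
No Solution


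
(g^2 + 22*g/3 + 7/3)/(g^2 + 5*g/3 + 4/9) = 3*(g + 7)/(3*g + 4)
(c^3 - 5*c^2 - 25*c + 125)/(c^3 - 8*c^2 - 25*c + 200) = (c - 5)/(c - 8)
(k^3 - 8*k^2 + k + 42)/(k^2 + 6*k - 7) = (k^3 - 8*k^2 + k + 42)/(k^2 + 6*k - 7)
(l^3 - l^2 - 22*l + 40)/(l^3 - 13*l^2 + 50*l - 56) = (l + 5)/(l - 7)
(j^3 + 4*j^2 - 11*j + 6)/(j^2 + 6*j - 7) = (j^2 + 5*j - 6)/(j + 7)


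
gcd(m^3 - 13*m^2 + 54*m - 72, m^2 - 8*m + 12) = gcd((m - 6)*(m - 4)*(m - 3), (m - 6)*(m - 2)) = m - 6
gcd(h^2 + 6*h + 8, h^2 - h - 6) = h + 2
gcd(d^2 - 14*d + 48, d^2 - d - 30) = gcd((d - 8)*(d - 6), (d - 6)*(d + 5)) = d - 6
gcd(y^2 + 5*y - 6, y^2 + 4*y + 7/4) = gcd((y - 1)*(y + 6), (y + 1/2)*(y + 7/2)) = 1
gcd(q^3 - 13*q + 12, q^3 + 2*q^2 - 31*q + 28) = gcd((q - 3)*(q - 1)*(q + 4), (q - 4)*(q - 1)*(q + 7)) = q - 1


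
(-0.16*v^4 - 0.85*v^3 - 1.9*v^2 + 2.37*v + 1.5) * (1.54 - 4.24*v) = 0.6784*v^5 + 3.3576*v^4 + 6.747*v^3 - 12.9748*v^2 - 2.7102*v + 2.31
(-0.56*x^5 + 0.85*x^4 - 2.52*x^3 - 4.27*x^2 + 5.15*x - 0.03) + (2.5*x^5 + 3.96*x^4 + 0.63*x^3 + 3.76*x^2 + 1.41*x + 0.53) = 1.94*x^5 + 4.81*x^4 - 1.89*x^3 - 0.51*x^2 + 6.56*x + 0.5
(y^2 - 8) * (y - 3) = y^3 - 3*y^2 - 8*y + 24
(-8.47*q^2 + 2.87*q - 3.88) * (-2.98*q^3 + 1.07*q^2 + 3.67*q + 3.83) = 25.2406*q^5 - 17.6155*q^4 - 16.4516*q^3 - 26.0588*q^2 - 3.2475*q - 14.8604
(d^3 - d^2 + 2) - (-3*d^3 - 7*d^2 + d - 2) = 4*d^3 + 6*d^2 - d + 4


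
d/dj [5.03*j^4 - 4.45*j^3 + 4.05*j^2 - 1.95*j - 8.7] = 20.12*j^3 - 13.35*j^2 + 8.1*j - 1.95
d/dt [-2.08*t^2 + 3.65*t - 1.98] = 3.65 - 4.16*t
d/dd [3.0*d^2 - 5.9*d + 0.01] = 6.0*d - 5.9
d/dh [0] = 0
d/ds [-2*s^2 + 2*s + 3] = 2 - 4*s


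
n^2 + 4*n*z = n*(n + 4*z)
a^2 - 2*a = a*(a - 2)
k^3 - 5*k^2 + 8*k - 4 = (k - 2)^2*(k - 1)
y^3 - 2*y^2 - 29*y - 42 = (y - 7)*(y + 2)*(y + 3)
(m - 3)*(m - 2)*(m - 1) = m^3 - 6*m^2 + 11*m - 6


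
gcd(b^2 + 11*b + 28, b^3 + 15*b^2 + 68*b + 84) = b + 7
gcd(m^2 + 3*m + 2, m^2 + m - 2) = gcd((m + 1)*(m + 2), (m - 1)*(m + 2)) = m + 2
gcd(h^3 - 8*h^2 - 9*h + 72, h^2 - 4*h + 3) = h - 3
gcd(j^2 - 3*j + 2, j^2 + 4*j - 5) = j - 1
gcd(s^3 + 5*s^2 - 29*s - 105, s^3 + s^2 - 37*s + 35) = s^2 + 2*s - 35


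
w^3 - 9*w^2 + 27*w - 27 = (w - 3)^3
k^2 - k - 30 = (k - 6)*(k + 5)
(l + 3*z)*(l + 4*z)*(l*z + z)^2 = l^4*z^2 + 7*l^3*z^3 + 2*l^3*z^2 + 12*l^2*z^4 + 14*l^2*z^3 + l^2*z^2 + 24*l*z^4 + 7*l*z^3 + 12*z^4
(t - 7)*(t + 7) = t^2 - 49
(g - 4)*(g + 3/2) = g^2 - 5*g/2 - 6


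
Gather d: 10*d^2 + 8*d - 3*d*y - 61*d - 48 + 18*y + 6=10*d^2 + d*(-3*y - 53) + 18*y - 42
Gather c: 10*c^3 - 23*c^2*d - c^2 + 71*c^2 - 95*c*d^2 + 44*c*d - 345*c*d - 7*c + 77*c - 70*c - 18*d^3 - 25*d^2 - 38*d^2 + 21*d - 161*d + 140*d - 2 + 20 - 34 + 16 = 10*c^3 + c^2*(70 - 23*d) + c*(-95*d^2 - 301*d) - 18*d^3 - 63*d^2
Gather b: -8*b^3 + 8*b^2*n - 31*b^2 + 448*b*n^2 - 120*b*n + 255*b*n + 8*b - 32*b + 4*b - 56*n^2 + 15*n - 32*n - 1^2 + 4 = -8*b^3 + b^2*(8*n - 31) + b*(448*n^2 + 135*n - 20) - 56*n^2 - 17*n + 3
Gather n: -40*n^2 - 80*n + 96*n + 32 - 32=-40*n^2 + 16*n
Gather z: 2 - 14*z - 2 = -14*z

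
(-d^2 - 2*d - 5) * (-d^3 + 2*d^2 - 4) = d^5 + d^3 - 6*d^2 + 8*d + 20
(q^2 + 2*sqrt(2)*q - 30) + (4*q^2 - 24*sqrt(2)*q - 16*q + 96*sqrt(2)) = 5*q^2 - 22*sqrt(2)*q - 16*q - 30 + 96*sqrt(2)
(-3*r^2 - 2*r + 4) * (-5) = 15*r^2 + 10*r - 20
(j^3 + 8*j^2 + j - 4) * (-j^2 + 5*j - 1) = -j^5 - 3*j^4 + 38*j^3 + j^2 - 21*j + 4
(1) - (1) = 0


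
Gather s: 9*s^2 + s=9*s^2 + s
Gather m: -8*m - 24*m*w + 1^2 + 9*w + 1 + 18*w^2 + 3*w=m*(-24*w - 8) + 18*w^2 + 12*w + 2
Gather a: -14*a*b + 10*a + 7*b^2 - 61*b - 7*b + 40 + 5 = a*(10 - 14*b) + 7*b^2 - 68*b + 45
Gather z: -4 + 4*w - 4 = 4*w - 8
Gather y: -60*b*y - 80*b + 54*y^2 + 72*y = -80*b + 54*y^2 + y*(72 - 60*b)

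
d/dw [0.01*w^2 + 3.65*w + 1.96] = 0.02*w + 3.65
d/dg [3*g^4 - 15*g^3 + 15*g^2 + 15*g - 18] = 12*g^3 - 45*g^2 + 30*g + 15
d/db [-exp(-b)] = exp(-b)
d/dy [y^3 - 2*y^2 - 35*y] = 3*y^2 - 4*y - 35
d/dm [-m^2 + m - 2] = 1 - 2*m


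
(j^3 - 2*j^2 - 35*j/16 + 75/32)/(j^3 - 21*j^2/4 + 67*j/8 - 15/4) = (j + 5/4)/(j - 2)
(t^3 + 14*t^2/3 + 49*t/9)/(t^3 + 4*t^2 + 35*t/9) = (3*t + 7)/(3*t + 5)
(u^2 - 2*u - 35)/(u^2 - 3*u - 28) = (u + 5)/(u + 4)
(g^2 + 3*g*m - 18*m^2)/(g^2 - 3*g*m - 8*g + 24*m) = (g + 6*m)/(g - 8)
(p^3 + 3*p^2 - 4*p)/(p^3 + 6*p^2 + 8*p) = (p - 1)/(p + 2)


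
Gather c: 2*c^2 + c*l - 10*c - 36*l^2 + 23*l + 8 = 2*c^2 + c*(l - 10) - 36*l^2 + 23*l + 8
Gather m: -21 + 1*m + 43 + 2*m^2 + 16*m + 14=2*m^2 + 17*m + 36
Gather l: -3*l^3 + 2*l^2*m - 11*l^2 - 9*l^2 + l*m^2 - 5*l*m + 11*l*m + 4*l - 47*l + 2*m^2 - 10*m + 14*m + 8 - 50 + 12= -3*l^3 + l^2*(2*m - 20) + l*(m^2 + 6*m - 43) + 2*m^2 + 4*m - 30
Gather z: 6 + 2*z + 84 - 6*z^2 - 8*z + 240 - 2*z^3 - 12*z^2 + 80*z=-2*z^3 - 18*z^2 + 74*z + 330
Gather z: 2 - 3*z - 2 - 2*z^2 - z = -2*z^2 - 4*z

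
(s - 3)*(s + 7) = s^2 + 4*s - 21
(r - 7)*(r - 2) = r^2 - 9*r + 14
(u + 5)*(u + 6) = u^2 + 11*u + 30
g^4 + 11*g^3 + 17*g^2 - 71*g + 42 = (g - 1)^2*(g + 6)*(g + 7)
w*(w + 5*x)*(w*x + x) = w^3*x + 5*w^2*x^2 + w^2*x + 5*w*x^2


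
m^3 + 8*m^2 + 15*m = m*(m + 3)*(m + 5)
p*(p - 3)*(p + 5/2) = p^3 - p^2/2 - 15*p/2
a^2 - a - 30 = (a - 6)*(a + 5)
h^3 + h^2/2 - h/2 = h*(h - 1/2)*(h + 1)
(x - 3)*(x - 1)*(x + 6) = x^3 + 2*x^2 - 21*x + 18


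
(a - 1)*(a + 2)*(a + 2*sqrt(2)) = a^3 + a^2 + 2*sqrt(2)*a^2 - 2*a + 2*sqrt(2)*a - 4*sqrt(2)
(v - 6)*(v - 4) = v^2 - 10*v + 24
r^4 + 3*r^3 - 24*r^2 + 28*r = r*(r - 2)^2*(r + 7)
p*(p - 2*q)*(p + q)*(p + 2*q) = p^4 + p^3*q - 4*p^2*q^2 - 4*p*q^3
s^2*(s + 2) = s^3 + 2*s^2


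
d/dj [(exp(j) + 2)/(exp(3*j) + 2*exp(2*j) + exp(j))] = 2*(-exp(2*j) - 3*exp(j) - 1)*exp(-j)/(exp(3*j) + 3*exp(2*j) + 3*exp(j) + 1)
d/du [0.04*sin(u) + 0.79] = 0.04*cos(u)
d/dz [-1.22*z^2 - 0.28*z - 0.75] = -2.44*z - 0.28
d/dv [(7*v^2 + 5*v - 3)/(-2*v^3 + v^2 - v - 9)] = 2*(7*v^4 + 10*v^3 - 15*v^2 - 60*v - 24)/(4*v^6 - 4*v^5 + 5*v^4 + 34*v^3 - 17*v^2 + 18*v + 81)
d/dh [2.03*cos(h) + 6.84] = -2.03*sin(h)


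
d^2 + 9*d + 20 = (d + 4)*(d + 5)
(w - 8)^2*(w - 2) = w^3 - 18*w^2 + 96*w - 128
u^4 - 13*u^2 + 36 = (u - 3)*(u - 2)*(u + 2)*(u + 3)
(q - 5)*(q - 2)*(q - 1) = q^3 - 8*q^2 + 17*q - 10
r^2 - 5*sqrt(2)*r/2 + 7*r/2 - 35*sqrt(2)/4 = (r + 7/2)*(r - 5*sqrt(2)/2)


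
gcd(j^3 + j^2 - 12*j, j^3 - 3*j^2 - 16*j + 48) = j^2 + j - 12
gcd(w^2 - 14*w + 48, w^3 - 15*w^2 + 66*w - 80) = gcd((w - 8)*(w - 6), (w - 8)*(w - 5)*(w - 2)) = w - 8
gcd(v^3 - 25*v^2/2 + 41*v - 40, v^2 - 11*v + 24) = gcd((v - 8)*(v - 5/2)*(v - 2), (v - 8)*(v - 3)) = v - 8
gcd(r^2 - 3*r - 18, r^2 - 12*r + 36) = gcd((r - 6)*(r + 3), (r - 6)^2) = r - 6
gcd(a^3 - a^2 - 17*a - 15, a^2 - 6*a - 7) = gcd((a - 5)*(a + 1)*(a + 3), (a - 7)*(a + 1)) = a + 1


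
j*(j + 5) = j^2 + 5*j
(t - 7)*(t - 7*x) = t^2 - 7*t*x - 7*t + 49*x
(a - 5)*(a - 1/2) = a^2 - 11*a/2 + 5/2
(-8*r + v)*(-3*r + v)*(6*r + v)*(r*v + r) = 144*r^4*v + 144*r^4 - 42*r^3*v^2 - 42*r^3*v - 5*r^2*v^3 - 5*r^2*v^2 + r*v^4 + r*v^3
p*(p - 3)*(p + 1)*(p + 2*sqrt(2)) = p^4 - 2*p^3 + 2*sqrt(2)*p^3 - 4*sqrt(2)*p^2 - 3*p^2 - 6*sqrt(2)*p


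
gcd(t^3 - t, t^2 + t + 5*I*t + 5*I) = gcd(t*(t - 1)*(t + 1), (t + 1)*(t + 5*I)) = t + 1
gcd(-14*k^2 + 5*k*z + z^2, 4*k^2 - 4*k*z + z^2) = -2*k + z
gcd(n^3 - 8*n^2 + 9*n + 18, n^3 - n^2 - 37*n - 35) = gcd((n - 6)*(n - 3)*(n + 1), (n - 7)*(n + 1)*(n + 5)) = n + 1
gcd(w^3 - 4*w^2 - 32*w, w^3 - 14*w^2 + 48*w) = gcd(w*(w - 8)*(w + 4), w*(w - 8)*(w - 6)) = w^2 - 8*w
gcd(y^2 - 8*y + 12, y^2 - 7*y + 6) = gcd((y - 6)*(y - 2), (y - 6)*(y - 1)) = y - 6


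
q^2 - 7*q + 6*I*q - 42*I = (q - 7)*(q + 6*I)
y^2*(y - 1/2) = y^3 - y^2/2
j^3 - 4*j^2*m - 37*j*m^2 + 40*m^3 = (j - 8*m)*(j - m)*(j + 5*m)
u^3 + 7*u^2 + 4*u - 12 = (u - 1)*(u + 2)*(u + 6)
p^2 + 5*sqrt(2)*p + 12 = (p + 2*sqrt(2))*(p + 3*sqrt(2))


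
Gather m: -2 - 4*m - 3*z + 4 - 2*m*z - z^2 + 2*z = m*(-2*z - 4) - z^2 - z + 2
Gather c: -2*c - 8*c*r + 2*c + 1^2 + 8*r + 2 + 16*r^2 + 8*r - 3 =-8*c*r + 16*r^2 + 16*r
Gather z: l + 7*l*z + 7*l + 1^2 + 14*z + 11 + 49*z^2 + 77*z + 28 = 8*l + 49*z^2 + z*(7*l + 91) + 40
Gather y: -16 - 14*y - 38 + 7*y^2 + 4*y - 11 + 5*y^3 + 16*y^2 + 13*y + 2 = 5*y^3 + 23*y^2 + 3*y - 63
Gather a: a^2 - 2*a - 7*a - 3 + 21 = a^2 - 9*a + 18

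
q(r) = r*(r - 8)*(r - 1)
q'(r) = r*(r - 8) + r*(r - 1) + (r - 8)*(r - 1) = 3*r^2 - 18*r + 8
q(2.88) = -27.72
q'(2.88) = -18.96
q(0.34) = 1.72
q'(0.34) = 2.23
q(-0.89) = -14.95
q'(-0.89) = 26.40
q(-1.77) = -47.90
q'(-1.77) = 49.26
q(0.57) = 1.82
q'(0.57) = -1.29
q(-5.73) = -529.47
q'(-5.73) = 209.64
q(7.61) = -19.62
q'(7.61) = 44.76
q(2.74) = -25.08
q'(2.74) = -18.80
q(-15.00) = -5520.00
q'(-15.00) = 953.00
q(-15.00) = -5520.00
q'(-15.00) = 953.00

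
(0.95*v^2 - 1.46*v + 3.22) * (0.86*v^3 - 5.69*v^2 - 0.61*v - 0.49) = 0.817*v^5 - 6.6611*v^4 + 10.4971*v^3 - 17.8967*v^2 - 1.2488*v - 1.5778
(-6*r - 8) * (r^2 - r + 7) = -6*r^3 - 2*r^2 - 34*r - 56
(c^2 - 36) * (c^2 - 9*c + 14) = c^4 - 9*c^3 - 22*c^2 + 324*c - 504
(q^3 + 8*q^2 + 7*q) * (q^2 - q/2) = q^5 + 15*q^4/2 + 3*q^3 - 7*q^2/2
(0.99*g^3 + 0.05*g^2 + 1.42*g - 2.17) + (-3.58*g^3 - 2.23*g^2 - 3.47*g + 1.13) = -2.59*g^3 - 2.18*g^2 - 2.05*g - 1.04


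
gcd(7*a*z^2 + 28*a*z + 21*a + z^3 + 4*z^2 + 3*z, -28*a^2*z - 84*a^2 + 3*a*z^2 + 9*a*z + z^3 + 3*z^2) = 7*a*z + 21*a + z^2 + 3*z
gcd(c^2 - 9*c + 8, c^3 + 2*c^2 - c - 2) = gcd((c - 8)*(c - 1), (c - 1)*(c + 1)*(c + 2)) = c - 1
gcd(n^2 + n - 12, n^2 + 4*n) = n + 4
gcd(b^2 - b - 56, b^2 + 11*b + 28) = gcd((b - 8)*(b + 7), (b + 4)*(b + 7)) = b + 7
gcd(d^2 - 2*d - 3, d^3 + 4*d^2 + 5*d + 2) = d + 1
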